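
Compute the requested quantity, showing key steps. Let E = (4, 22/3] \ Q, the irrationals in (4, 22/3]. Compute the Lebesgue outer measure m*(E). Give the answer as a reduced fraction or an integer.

The interval I = (4, 22/3] has m(I) = 22/3 - 4 = 10/3 (endpoints are measure-zero, so open/closed/half-open agree). Write I = (I cap Q) u (I \ Q). The rationals in I are countable, so m*(I cap Q) = 0 (cover each rational by intervals whose total length is arbitrarily small). By countable subadditivity m*(I) <= m*(I cap Q) + m*(I \ Q), hence m*(I \ Q) >= m(I) = 10/3. The reverse inequality m*(I \ Q) <= m*(I) = 10/3 is trivial since (I \ Q) is a subset of I. Therefore m*(I \ Q) = 10/3.

10/3


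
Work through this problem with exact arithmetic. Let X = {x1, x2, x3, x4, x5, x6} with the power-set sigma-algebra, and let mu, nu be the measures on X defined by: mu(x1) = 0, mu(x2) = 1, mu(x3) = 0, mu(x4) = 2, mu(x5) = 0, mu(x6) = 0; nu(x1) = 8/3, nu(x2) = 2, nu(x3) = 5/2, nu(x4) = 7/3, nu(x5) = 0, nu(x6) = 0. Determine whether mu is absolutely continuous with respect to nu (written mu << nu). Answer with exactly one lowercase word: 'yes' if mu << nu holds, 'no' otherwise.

mu << nu means: every nu-null measurable set is also mu-null; equivalently, for every atom x, if nu({x}) = 0 then mu({x}) = 0.
Checking each atom:
  x1: nu = 8/3 > 0 -> no constraint.
  x2: nu = 2 > 0 -> no constraint.
  x3: nu = 5/2 > 0 -> no constraint.
  x4: nu = 7/3 > 0 -> no constraint.
  x5: nu = 0, mu = 0 -> consistent with mu << nu.
  x6: nu = 0, mu = 0 -> consistent with mu << nu.
No atom violates the condition. Therefore mu << nu.

yes


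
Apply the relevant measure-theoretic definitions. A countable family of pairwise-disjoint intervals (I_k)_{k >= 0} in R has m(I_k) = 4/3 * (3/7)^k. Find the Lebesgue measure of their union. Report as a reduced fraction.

By countable additivity of the Lebesgue measure on pairwise disjoint measurable sets,
  m(union_{k >= 0} I_k) = sum_{k >= 0} m(I_k) = sum_{k >= 0} a * r^k,
  with a = 4/3 and r = 3/7.
Since 0 < r = 3/7 < 1, the geometric series converges:
  sum_{k >= 0} a * r^k = a / (1 - r).
  = 4/3 / (1 - 3/7)
  = 4/3 / (4/7)
  = 7/3.

7/3


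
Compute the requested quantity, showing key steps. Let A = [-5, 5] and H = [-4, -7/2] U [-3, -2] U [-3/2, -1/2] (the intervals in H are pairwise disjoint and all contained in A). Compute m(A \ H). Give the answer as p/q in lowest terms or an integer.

The ambient interval has length m(A) = 5 - (-5) = 10.
Since the holes are disjoint and sit inside A, by finite additivity
  m(H) = sum_i (b_i - a_i), and m(A \ H) = m(A) - m(H).
Computing the hole measures:
  m(H_1) = -7/2 - (-4) = 1/2.
  m(H_2) = -2 - (-3) = 1.
  m(H_3) = -1/2 - (-3/2) = 1.
Summed: m(H) = 1/2 + 1 + 1 = 5/2.
So m(A \ H) = 10 - 5/2 = 15/2.

15/2


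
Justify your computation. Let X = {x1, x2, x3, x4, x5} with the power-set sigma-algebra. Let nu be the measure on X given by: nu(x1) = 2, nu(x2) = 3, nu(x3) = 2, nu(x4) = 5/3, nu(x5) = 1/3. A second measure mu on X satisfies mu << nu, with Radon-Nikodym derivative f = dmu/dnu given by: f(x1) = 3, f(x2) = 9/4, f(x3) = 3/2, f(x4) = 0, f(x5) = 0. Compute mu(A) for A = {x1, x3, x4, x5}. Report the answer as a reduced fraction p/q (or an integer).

By the defining property of the Radon-Nikodym derivative, for every measurable set A,
  mu(A) = integral_A f dnu.
Since nu is a discrete measure concentrated on the atoms of X, the integral over A reduces to the sum
  mu(A) = sum_{x in A} f(x) * nu({x}).
Computing each term:
  x1: f(x1) * nu(x1) = 3 * 2 = 6.
  x3: f(x3) * nu(x3) = 3/2 * 2 = 3.
  x4: f(x4) * nu(x4) = 0 * 5/3 = 0.
  x5: f(x5) * nu(x5) = 0 * 1/3 = 0.
Summing: mu(A) = 6 + 3 + 0 + 0 = 9.

9


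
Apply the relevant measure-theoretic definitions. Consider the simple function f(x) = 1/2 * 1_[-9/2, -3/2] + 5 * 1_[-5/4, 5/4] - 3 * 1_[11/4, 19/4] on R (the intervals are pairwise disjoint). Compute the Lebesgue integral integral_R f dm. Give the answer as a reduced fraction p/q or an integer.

For a simple function f = sum_i c_i * 1_{A_i} with disjoint A_i,
  integral f dm = sum_i c_i * m(A_i).
Lengths of the A_i:
  m(A_1) = -3/2 - (-9/2) = 3.
  m(A_2) = 5/4 - (-5/4) = 5/2.
  m(A_3) = 19/4 - 11/4 = 2.
Contributions c_i * m(A_i):
  (1/2) * (3) = 3/2.
  (5) * (5/2) = 25/2.
  (-3) * (2) = -6.
Total: 3/2 + 25/2 - 6 = 8.

8


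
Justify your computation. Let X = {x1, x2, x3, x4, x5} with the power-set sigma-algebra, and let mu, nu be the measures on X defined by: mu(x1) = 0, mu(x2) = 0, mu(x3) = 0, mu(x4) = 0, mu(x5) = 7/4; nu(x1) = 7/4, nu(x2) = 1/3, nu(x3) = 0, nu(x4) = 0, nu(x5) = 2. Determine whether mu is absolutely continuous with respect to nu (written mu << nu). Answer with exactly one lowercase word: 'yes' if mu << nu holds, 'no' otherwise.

mu << nu means: every nu-null measurable set is also mu-null; equivalently, for every atom x, if nu({x}) = 0 then mu({x}) = 0.
Checking each atom:
  x1: nu = 7/4 > 0 -> no constraint.
  x2: nu = 1/3 > 0 -> no constraint.
  x3: nu = 0, mu = 0 -> consistent with mu << nu.
  x4: nu = 0, mu = 0 -> consistent with mu << nu.
  x5: nu = 2 > 0 -> no constraint.
No atom violates the condition. Therefore mu << nu.

yes


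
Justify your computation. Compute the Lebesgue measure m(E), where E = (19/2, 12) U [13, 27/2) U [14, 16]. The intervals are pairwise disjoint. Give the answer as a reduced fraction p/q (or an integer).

For pairwise disjoint intervals, m(union_i I_i) = sum_i m(I_i),
and m is invariant under swapping open/closed endpoints (single points have measure 0).
So m(E) = sum_i (b_i - a_i).
  I_1 has length 12 - 19/2 = 5/2.
  I_2 has length 27/2 - 13 = 1/2.
  I_3 has length 16 - 14 = 2.
Summing:
  m(E) = 5/2 + 1/2 + 2 = 5.

5


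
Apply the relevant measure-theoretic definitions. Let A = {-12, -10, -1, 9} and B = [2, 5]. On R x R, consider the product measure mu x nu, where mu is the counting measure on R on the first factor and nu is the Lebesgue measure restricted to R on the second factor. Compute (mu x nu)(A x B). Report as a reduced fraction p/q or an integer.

For a measurable rectangle A x B, the product measure satisfies
  (mu x nu)(A x B) = mu(A) * nu(B).
  mu(A) = 4.
  nu(B) = 3.
  (mu x nu)(A x B) = 4 * 3 = 12.

12


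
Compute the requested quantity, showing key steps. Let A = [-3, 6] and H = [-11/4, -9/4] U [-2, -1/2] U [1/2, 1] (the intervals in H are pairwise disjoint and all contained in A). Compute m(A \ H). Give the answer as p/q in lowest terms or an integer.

The ambient interval has length m(A) = 6 - (-3) = 9.
Since the holes are disjoint and sit inside A, by finite additivity
  m(H) = sum_i (b_i - a_i), and m(A \ H) = m(A) - m(H).
Computing the hole measures:
  m(H_1) = -9/4 - (-11/4) = 1/2.
  m(H_2) = -1/2 - (-2) = 3/2.
  m(H_3) = 1 - 1/2 = 1/2.
Summed: m(H) = 1/2 + 3/2 + 1/2 = 5/2.
So m(A \ H) = 9 - 5/2 = 13/2.

13/2


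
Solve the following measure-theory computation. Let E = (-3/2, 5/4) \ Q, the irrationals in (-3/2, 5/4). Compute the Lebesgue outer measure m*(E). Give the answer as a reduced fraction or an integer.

The interval I = (-3/2, 5/4) has m(I) = 5/4 - (-3/2) = 11/4 (endpoints are measure-zero, so open/closed/half-open agree). Write I = (I cap Q) u (I \ Q). The rationals in I are countable, so m*(I cap Q) = 0 (cover each rational by intervals whose total length is arbitrarily small). By countable subadditivity m*(I) <= m*(I cap Q) + m*(I \ Q), hence m*(I \ Q) >= m(I) = 11/4. The reverse inequality m*(I \ Q) <= m*(I) = 11/4 is trivial since (I \ Q) is a subset of I. Therefore m*(I \ Q) = 11/4.

11/4


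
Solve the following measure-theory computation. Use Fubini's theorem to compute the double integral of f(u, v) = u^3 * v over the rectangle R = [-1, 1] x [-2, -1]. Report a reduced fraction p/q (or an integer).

f(u, v) is a tensor product of a function of u and a function of v, and both factors are bounded continuous (hence Lebesgue integrable) on the rectangle, so Fubini's theorem applies:
  integral_R f d(m x m) = (integral_a1^b1 u^3 du) * (integral_a2^b2 v dv).
Inner integral in u: integral_{-1}^{1} u^3 du = (1^4 - (-1)^4)/4
  = 0.
Inner integral in v: integral_{-2}^{-1} v dv = ((-1)^2 - (-2)^2)/2
  = -3/2.
Product: (0) * (-3/2) = 0.

0


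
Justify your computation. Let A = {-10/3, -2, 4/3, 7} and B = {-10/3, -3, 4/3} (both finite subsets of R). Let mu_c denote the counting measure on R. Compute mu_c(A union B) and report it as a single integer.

Counting measure on a finite set equals cardinality. By inclusion-exclusion, |A union B| = |A| + |B| - |A cap B|.
|A| = 4, |B| = 3, |A cap B| = 2.
So mu_c(A union B) = 4 + 3 - 2 = 5.

5


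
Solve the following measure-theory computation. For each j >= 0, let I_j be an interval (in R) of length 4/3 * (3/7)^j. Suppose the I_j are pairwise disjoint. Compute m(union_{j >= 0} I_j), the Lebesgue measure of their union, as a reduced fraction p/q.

By countable additivity of the Lebesgue measure on pairwise disjoint measurable sets,
  m(union_{j >= 0} I_j) = sum_{j >= 0} m(I_j) = sum_{j >= 0} a * r^j,
  with a = 4/3 and r = 3/7.
Since 0 < r = 3/7 < 1, the geometric series converges:
  sum_{j >= 0} a * r^j = a / (1 - r).
  = 4/3 / (1 - 3/7)
  = 4/3 / (4/7)
  = 7/3.

7/3


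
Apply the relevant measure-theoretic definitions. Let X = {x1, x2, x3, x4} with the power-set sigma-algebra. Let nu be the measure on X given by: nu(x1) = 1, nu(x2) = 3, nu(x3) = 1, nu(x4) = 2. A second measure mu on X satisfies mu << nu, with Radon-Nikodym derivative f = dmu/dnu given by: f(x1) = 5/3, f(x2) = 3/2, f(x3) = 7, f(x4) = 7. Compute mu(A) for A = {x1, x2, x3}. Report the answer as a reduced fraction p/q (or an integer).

By the defining property of the Radon-Nikodym derivative, for every measurable set A,
  mu(A) = integral_A f dnu.
Since nu is a discrete measure concentrated on the atoms of X, the integral over A reduces to the sum
  mu(A) = sum_{x in A} f(x) * nu({x}).
Computing each term:
  x1: f(x1) * nu(x1) = 5/3 * 1 = 5/3.
  x2: f(x2) * nu(x2) = 3/2 * 3 = 9/2.
  x3: f(x3) * nu(x3) = 7 * 1 = 7.
Summing: mu(A) = 5/3 + 9/2 + 7 = 79/6.

79/6


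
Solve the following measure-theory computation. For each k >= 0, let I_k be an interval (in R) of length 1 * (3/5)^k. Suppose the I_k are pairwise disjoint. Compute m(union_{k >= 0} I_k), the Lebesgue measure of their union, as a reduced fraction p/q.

By countable additivity of the Lebesgue measure on pairwise disjoint measurable sets,
  m(union_{k >= 0} I_k) = sum_{k >= 0} m(I_k) = sum_{k >= 0} a * r^k,
  with a = 1 and r = 3/5.
Since 0 < r = 3/5 < 1, the geometric series converges:
  sum_{k >= 0} a * r^k = a / (1 - r).
  = 1 / (1 - 3/5)
  = 1 / (2/5)
  = 5/2.

5/2


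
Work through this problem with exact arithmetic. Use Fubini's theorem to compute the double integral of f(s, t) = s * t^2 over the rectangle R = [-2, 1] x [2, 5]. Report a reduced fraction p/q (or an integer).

f(s, t) is a tensor product of a function of s and a function of t, and both factors are bounded continuous (hence Lebesgue integrable) on the rectangle, so Fubini's theorem applies:
  integral_R f d(m x m) = (integral_a1^b1 s ds) * (integral_a2^b2 t^2 dt).
Inner integral in s: integral_{-2}^{1} s ds = (1^2 - (-2)^2)/2
  = -3/2.
Inner integral in t: integral_{2}^{5} t^2 dt = (5^3 - 2^3)/3
  = 39.
Product: (-3/2) * (39) = -117/2.

-117/2


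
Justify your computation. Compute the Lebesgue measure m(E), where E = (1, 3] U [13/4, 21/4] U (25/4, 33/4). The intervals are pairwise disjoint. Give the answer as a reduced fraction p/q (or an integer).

For pairwise disjoint intervals, m(union_i I_i) = sum_i m(I_i),
and m is invariant under swapping open/closed endpoints (single points have measure 0).
So m(E) = sum_i (b_i - a_i).
  I_1 has length 3 - 1 = 2.
  I_2 has length 21/4 - 13/4 = 2.
  I_3 has length 33/4 - 25/4 = 2.
Summing:
  m(E) = 2 + 2 + 2 = 6.

6


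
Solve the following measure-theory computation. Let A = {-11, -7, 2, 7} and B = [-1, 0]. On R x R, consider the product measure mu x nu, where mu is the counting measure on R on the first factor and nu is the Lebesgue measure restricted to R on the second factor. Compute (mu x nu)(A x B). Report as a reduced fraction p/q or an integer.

For a measurable rectangle A x B, the product measure satisfies
  (mu x nu)(A x B) = mu(A) * nu(B).
  mu(A) = 4.
  nu(B) = 1.
  (mu x nu)(A x B) = 4 * 1 = 4.

4


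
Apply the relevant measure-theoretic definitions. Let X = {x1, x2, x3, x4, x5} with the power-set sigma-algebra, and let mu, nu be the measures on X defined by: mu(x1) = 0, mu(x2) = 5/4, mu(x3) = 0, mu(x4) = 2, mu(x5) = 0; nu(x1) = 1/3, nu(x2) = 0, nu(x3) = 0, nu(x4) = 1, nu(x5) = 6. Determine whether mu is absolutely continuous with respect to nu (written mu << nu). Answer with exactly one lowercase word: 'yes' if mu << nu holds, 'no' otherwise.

mu << nu means: every nu-null measurable set is also mu-null; equivalently, for every atom x, if nu({x}) = 0 then mu({x}) = 0.
Checking each atom:
  x1: nu = 1/3 > 0 -> no constraint.
  x2: nu = 0, mu = 5/4 > 0 -> violates mu << nu.
  x3: nu = 0, mu = 0 -> consistent with mu << nu.
  x4: nu = 1 > 0 -> no constraint.
  x5: nu = 6 > 0 -> no constraint.
The atom(s) x2 violate the condition (nu = 0 but mu > 0). Therefore mu is NOT absolutely continuous w.r.t. nu.

no


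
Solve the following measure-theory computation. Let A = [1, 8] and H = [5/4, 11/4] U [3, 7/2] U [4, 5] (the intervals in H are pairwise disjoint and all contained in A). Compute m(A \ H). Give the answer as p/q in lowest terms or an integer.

The ambient interval has length m(A) = 8 - 1 = 7.
Since the holes are disjoint and sit inside A, by finite additivity
  m(H) = sum_i (b_i - a_i), and m(A \ H) = m(A) - m(H).
Computing the hole measures:
  m(H_1) = 11/4 - 5/4 = 3/2.
  m(H_2) = 7/2 - 3 = 1/2.
  m(H_3) = 5 - 4 = 1.
Summed: m(H) = 3/2 + 1/2 + 1 = 3.
So m(A \ H) = 7 - 3 = 4.

4


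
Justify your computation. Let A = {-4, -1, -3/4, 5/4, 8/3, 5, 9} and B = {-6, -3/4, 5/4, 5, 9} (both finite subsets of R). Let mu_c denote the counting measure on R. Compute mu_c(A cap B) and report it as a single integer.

Counting measure on a finite set equals cardinality. mu_c(A cap B) = |A cap B| (elements appearing in both).
Enumerating the elements of A that also lie in B gives 4 element(s).
So mu_c(A cap B) = 4.

4


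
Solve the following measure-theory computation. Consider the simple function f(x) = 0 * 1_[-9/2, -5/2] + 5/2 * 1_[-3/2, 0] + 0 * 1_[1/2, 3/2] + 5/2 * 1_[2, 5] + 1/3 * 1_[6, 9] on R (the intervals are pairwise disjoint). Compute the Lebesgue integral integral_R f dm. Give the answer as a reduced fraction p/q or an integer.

For a simple function f = sum_i c_i * 1_{A_i} with disjoint A_i,
  integral f dm = sum_i c_i * m(A_i).
Lengths of the A_i:
  m(A_1) = -5/2 - (-9/2) = 2.
  m(A_2) = 0 - (-3/2) = 3/2.
  m(A_3) = 3/2 - 1/2 = 1.
  m(A_4) = 5 - 2 = 3.
  m(A_5) = 9 - 6 = 3.
Contributions c_i * m(A_i):
  (0) * (2) = 0.
  (5/2) * (3/2) = 15/4.
  (0) * (1) = 0.
  (5/2) * (3) = 15/2.
  (1/3) * (3) = 1.
Total: 0 + 15/4 + 0 + 15/2 + 1 = 49/4.

49/4


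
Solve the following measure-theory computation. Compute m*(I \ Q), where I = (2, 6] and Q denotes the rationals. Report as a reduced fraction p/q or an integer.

The interval I = (2, 6] has m(I) = 6 - 2 = 4 (endpoints are measure-zero, so open/closed/half-open agree). Write I = (I cap Q) u (I \ Q). The rationals in I are countable, so m*(I cap Q) = 0 (cover each rational by intervals whose total length is arbitrarily small). By countable subadditivity m*(I) <= m*(I cap Q) + m*(I \ Q), hence m*(I \ Q) >= m(I) = 4. The reverse inequality m*(I \ Q) <= m*(I) = 4 is trivial since (I \ Q) is a subset of I. Therefore m*(I \ Q) = 4.

4


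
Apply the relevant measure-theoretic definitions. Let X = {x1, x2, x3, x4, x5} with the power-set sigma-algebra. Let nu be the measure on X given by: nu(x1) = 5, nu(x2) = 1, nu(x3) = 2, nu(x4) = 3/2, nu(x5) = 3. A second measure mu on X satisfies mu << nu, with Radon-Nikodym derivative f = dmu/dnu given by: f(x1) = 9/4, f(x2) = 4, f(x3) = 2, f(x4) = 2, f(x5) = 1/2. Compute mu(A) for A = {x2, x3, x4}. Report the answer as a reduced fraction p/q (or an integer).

By the defining property of the Radon-Nikodym derivative, for every measurable set A,
  mu(A) = integral_A f dnu.
Since nu is a discrete measure concentrated on the atoms of X, the integral over A reduces to the sum
  mu(A) = sum_{x in A} f(x) * nu({x}).
Computing each term:
  x2: f(x2) * nu(x2) = 4 * 1 = 4.
  x3: f(x3) * nu(x3) = 2 * 2 = 4.
  x4: f(x4) * nu(x4) = 2 * 3/2 = 3.
Summing: mu(A) = 4 + 4 + 3 = 11.

11


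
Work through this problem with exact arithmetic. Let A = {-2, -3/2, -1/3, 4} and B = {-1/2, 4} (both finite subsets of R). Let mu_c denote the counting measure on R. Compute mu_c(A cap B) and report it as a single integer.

Counting measure on a finite set equals cardinality. mu_c(A cap B) = |A cap B| (elements appearing in both).
Enumerating the elements of A that also lie in B gives 1 element(s).
So mu_c(A cap B) = 1.

1


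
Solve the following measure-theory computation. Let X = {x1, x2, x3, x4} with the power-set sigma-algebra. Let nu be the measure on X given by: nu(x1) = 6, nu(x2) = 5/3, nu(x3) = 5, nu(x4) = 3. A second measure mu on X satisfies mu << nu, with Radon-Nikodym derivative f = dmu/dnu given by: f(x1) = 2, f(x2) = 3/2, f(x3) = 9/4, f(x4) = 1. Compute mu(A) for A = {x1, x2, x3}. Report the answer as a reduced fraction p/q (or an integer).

By the defining property of the Radon-Nikodym derivative, for every measurable set A,
  mu(A) = integral_A f dnu.
Since nu is a discrete measure concentrated on the atoms of X, the integral over A reduces to the sum
  mu(A) = sum_{x in A} f(x) * nu({x}).
Computing each term:
  x1: f(x1) * nu(x1) = 2 * 6 = 12.
  x2: f(x2) * nu(x2) = 3/2 * 5/3 = 5/2.
  x3: f(x3) * nu(x3) = 9/4 * 5 = 45/4.
Summing: mu(A) = 12 + 5/2 + 45/4 = 103/4.

103/4


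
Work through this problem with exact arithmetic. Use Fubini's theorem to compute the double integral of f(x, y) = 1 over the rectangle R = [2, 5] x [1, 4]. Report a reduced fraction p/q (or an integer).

f(x, y) is a tensor product of a function of x and a function of y, and both factors are bounded continuous (hence Lebesgue integrable) on the rectangle, so Fubini's theorem applies:
  integral_R f d(m x m) = (integral_a1^b1 1 dx) * (integral_a2^b2 1 dy).
Inner integral in x: integral_{2}^{5} 1 dx = (5^1 - 2^1)/1
  = 3.
Inner integral in y: integral_{1}^{4} 1 dy = (4^1 - 1^1)/1
  = 3.
Product: (3) * (3) = 9.

9


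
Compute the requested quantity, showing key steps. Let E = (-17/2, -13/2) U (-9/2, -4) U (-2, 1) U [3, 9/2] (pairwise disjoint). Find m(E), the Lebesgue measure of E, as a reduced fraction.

For pairwise disjoint intervals, m(union_i I_i) = sum_i m(I_i),
and m is invariant under swapping open/closed endpoints (single points have measure 0).
So m(E) = sum_i (b_i - a_i).
  I_1 has length -13/2 - (-17/2) = 2.
  I_2 has length -4 - (-9/2) = 1/2.
  I_3 has length 1 - (-2) = 3.
  I_4 has length 9/2 - 3 = 3/2.
Summing:
  m(E) = 2 + 1/2 + 3 + 3/2 = 7.

7


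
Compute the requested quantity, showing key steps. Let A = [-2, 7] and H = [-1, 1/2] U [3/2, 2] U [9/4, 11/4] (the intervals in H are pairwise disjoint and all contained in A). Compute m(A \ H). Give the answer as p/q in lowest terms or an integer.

The ambient interval has length m(A) = 7 - (-2) = 9.
Since the holes are disjoint and sit inside A, by finite additivity
  m(H) = sum_i (b_i - a_i), and m(A \ H) = m(A) - m(H).
Computing the hole measures:
  m(H_1) = 1/2 - (-1) = 3/2.
  m(H_2) = 2 - 3/2 = 1/2.
  m(H_3) = 11/4 - 9/4 = 1/2.
Summed: m(H) = 3/2 + 1/2 + 1/2 = 5/2.
So m(A \ H) = 9 - 5/2 = 13/2.

13/2


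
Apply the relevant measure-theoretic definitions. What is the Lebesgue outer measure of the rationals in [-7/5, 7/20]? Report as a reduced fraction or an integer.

The set Q cap [-7/5, 7/20] is countable (a subset of the countable set Q). Lebesgue outer measure of any countable set is 0: each singleton {q} has m*({q}) = 0, and by countable subadditivity m*(union_k {q_k}) <= sum_k m*({q_k}) = sum_k 0 = 0. The reverse inequality m*(E) >= 0 is automatic. So m*(Q cap [-7/5, 7/20]) = 0.

0


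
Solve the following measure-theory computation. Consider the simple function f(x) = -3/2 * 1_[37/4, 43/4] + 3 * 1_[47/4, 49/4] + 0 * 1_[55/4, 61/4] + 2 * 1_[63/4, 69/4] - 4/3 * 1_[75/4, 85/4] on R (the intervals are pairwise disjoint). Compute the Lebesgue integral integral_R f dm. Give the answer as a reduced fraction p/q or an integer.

For a simple function f = sum_i c_i * 1_{A_i} with disjoint A_i,
  integral f dm = sum_i c_i * m(A_i).
Lengths of the A_i:
  m(A_1) = 43/4 - 37/4 = 3/2.
  m(A_2) = 49/4 - 47/4 = 1/2.
  m(A_3) = 61/4 - 55/4 = 3/2.
  m(A_4) = 69/4 - 63/4 = 3/2.
  m(A_5) = 85/4 - 75/4 = 5/2.
Contributions c_i * m(A_i):
  (-3/2) * (3/2) = -9/4.
  (3) * (1/2) = 3/2.
  (0) * (3/2) = 0.
  (2) * (3/2) = 3.
  (-4/3) * (5/2) = -10/3.
Total: -9/4 + 3/2 + 0 + 3 - 10/3 = -13/12.

-13/12


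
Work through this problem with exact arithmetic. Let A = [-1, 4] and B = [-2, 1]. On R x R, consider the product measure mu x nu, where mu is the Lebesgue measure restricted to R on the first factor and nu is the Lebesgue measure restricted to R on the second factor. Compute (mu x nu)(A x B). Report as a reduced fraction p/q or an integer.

For a measurable rectangle A x B, the product measure satisfies
  (mu x nu)(A x B) = mu(A) * nu(B).
  mu(A) = 5.
  nu(B) = 3.
  (mu x nu)(A x B) = 5 * 3 = 15.

15


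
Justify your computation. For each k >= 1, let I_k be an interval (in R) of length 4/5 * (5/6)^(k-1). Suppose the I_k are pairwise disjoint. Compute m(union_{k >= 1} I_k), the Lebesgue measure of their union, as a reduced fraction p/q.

By countable additivity of the Lebesgue measure on pairwise disjoint measurable sets,
  m(union_{k >= 1} I_k) = sum_{k >= 1} m(I_k) = sum_{k >= 1} a * r^(k-1),
  with a = 4/5 and r = 5/6.
Since 0 < r = 5/6 < 1, the geometric series converges:
  sum_{k >= 1} a * r^(k-1) = a / (1 - r).
  = 4/5 / (1 - 5/6)
  = 4/5 / (1/6)
  = 24/5.

24/5


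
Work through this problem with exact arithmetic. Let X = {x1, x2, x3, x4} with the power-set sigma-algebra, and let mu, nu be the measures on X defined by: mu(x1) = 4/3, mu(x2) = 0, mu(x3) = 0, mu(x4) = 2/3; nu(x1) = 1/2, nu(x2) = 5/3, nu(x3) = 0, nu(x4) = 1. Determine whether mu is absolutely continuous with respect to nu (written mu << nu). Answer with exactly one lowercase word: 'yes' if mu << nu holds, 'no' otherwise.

mu << nu means: every nu-null measurable set is also mu-null; equivalently, for every atom x, if nu({x}) = 0 then mu({x}) = 0.
Checking each atom:
  x1: nu = 1/2 > 0 -> no constraint.
  x2: nu = 5/3 > 0 -> no constraint.
  x3: nu = 0, mu = 0 -> consistent with mu << nu.
  x4: nu = 1 > 0 -> no constraint.
No atom violates the condition. Therefore mu << nu.

yes


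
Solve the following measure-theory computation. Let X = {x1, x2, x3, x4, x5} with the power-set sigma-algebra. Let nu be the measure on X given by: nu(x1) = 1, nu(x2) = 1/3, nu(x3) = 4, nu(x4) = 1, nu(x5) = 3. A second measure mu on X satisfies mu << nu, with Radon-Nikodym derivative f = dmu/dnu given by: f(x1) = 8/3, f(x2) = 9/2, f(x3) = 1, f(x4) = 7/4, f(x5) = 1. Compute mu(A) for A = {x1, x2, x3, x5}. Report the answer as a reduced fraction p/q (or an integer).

By the defining property of the Radon-Nikodym derivative, for every measurable set A,
  mu(A) = integral_A f dnu.
Since nu is a discrete measure concentrated on the atoms of X, the integral over A reduces to the sum
  mu(A) = sum_{x in A} f(x) * nu({x}).
Computing each term:
  x1: f(x1) * nu(x1) = 8/3 * 1 = 8/3.
  x2: f(x2) * nu(x2) = 9/2 * 1/3 = 3/2.
  x3: f(x3) * nu(x3) = 1 * 4 = 4.
  x5: f(x5) * nu(x5) = 1 * 3 = 3.
Summing: mu(A) = 8/3 + 3/2 + 4 + 3 = 67/6.

67/6


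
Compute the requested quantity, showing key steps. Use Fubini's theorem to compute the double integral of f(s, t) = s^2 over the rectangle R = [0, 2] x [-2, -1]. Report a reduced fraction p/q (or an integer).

f(s, t) is a tensor product of a function of s and a function of t, and both factors are bounded continuous (hence Lebesgue integrable) on the rectangle, so Fubini's theorem applies:
  integral_R f d(m x m) = (integral_a1^b1 s^2 ds) * (integral_a2^b2 1 dt).
Inner integral in s: integral_{0}^{2} s^2 ds = (2^3 - 0^3)/3
  = 8/3.
Inner integral in t: integral_{-2}^{-1} 1 dt = ((-1)^1 - (-2)^1)/1
  = 1.
Product: (8/3) * (1) = 8/3.

8/3


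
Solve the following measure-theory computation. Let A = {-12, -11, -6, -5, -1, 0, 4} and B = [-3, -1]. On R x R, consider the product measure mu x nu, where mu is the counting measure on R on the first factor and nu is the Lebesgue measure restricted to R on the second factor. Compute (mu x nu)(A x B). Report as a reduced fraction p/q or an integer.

For a measurable rectangle A x B, the product measure satisfies
  (mu x nu)(A x B) = mu(A) * nu(B).
  mu(A) = 7.
  nu(B) = 2.
  (mu x nu)(A x B) = 7 * 2 = 14.

14


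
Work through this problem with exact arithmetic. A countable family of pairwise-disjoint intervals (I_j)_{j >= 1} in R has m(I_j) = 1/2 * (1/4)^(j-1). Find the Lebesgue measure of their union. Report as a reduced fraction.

By countable additivity of the Lebesgue measure on pairwise disjoint measurable sets,
  m(union_{j >= 1} I_j) = sum_{j >= 1} m(I_j) = sum_{j >= 1} a * r^(j-1),
  with a = 1/2 and r = 1/4.
Since 0 < r = 1/4 < 1, the geometric series converges:
  sum_{j >= 1} a * r^(j-1) = a / (1 - r).
  = 1/2 / (1 - 1/4)
  = 1/2 / (3/4)
  = 2/3.

2/3


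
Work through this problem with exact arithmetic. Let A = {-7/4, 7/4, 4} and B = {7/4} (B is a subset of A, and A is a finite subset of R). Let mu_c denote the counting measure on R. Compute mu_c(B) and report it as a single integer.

Counting measure assigns mu_c(E) = |E| (number of elements) when E is finite.
B has 1 element(s), so mu_c(B) = 1.

1


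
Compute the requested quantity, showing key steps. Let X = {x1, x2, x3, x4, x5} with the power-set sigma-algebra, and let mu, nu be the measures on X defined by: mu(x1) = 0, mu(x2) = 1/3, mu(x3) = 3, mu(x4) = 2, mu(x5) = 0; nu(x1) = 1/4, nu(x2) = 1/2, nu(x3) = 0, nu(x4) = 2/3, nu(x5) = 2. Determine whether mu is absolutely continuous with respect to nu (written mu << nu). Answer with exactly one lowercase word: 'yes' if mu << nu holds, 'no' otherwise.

mu << nu means: every nu-null measurable set is also mu-null; equivalently, for every atom x, if nu({x}) = 0 then mu({x}) = 0.
Checking each atom:
  x1: nu = 1/4 > 0 -> no constraint.
  x2: nu = 1/2 > 0 -> no constraint.
  x3: nu = 0, mu = 3 > 0 -> violates mu << nu.
  x4: nu = 2/3 > 0 -> no constraint.
  x5: nu = 2 > 0 -> no constraint.
The atom(s) x3 violate the condition (nu = 0 but mu > 0). Therefore mu is NOT absolutely continuous w.r.t. nu.

no


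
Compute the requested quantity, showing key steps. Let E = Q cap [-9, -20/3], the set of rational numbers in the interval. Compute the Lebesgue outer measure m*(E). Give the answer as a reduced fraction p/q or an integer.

E = Q cap [-9, -20/3] is a subset of Q, which is countable. Enumerate Q = {q_1, q_2, ...}; for any eps > 0, cover q_k by the open interval (q_k - eps/2^(k+1), q_k + eps/2^(k+1)), of length eps/2^k. The total cover length is sum_{k>=1} eps/2^k = eps. Hence m*(E) <= m*(Q) <= eps for every eps > 0, and since outer measure is non-negative, m*(E) = 0.

0


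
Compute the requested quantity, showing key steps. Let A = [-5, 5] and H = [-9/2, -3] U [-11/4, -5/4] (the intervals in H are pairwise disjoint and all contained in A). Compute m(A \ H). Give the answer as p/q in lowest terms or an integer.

The ambient interval has length m(A) = 5 - (-5) = 10.
Since the holes are disjoint and sit inside A, by finite additivity
  m(H) = sum_i (b_i - a_i), and m(A \ H) = m(A) - m(H).
Computing the hole measures:
  m(H_1) = -3 - (-9/2) = 3/2.
  m(H_2) = -5/4 - (-11/4) = 3/2.
Summed: m(H) = 3/2 + 3/2 = 3.
So m(A \ H) = 10 - 3 = 7.

7


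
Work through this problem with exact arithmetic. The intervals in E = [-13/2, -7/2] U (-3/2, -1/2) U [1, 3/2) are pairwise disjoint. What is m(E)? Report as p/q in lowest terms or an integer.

For pairwise disjoint intervals, m(union_i I_i) = sum_i m(I_i),
and m is invariant under swapping open/closed endpoints (single points have measure 0).
So m(E) = sum_i (b_i - a_i).
  I_1 has length -7/2 - (-13/2) = 3.
  I_2 has length -1/2 - (-3/2) = 1.
  I_3 has length 3/2 - 1 = 1/2.
Summing:
  m(E) = 3 + 1 + 1/2 = 9/2.

9/2


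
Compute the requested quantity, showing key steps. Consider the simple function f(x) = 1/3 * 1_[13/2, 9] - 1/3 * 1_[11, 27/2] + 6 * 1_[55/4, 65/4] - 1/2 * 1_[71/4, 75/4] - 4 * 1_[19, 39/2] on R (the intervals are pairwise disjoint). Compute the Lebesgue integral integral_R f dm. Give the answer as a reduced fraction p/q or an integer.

For a simple function f = sum_i c_i * 1_{A_i} with disjoint A_i,
  integral f dm = sum_i c_i * m(A_i).
Lengths of the A_i:
  m(A_1) = 9 - 13/2 = 5/2.
  m(A_2) = 27/2 - 11 = 5/2.
  m(A_3) = 65/4 - 55/4 = 5/2.
  m(A_4) = 75/4 - 71/4 = 1.
  m(A_5) = 39/2 - 19 = 1/2.
Contributions c_i * m(A_i):
  (1/3) * (5/2) = 5/6.
  (-1/3) * (5/2) = -5/6.
  (6) * (5/2) = 15.
  (-1/2) * (1) = -1/2.
  (-4) * (1/2) = -2.
Total: 5/6 - 5/6 + 15 - 1/2 - 2 = 25/2.

25/2


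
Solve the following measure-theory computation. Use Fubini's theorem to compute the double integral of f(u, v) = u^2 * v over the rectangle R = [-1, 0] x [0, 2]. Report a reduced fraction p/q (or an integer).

f(u, v) is a tensor product of a function of u and a function of v, and both factors are bounded continuous (hence Lebesgue integrable) on the rectangle, so Fubini's theorem applies:
  integral_R f d(m x m) = (integral_a1^b1 u^2 du) * (integral_a2^b2 v dv).
Inner integral in u: integral_{-1}^{0} u^2 du = (0^3 - (-1)^3)/3
  = 1/3.
Inner integral in v: integral_{0}^{2} v dv = (2^2 - 0^2)/2
  = 2.
Product: (1/3) * (2) = 2/3.

2/3


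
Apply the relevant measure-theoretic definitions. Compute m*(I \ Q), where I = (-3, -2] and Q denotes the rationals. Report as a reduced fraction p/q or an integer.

The interval I = (-3, -2] has m(I) = -2 - (-3) = 1 (endpoints are measure-zero, so open/closed/half-open agree). Write I = (I cap Q) u (I \ Q). The rationals in I are countable, so m*(I cap Q) = 0 (cover each rational by intervals whose total length is arbitrarily small). By countable subadditivity m*(I) <= m*(I cap Q) + m*(I \ Q), hence m*(I \ Q) >= m(I) = 1. The reverse inequality m*(I \ Q) <= m*(I) = 1 is trivial since (I \ Q) is a subset of I. Therefore m*(I \ Q) = 1.

1


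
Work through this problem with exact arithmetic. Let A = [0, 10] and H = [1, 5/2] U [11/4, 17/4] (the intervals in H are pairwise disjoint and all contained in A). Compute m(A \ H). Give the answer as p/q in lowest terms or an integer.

The ambient interval has length m(A) = 10 - 0 = 10.
Since the holes are disjoint and sit inside A, by finite additivity
  m(H) = sum_i (b_i - a_i), and m(A \ H) = m(A) - m(H).
Computing the hole measures:
  m(H_1) = 5/2 - 1 = 3/2.
  m(H_2) = 17/4 - 11/4 = 3/2.
Summed: m(H) = 3/2 + 3/2 = 3.
So m(A \ H) = 10 - 3 = 7.

7


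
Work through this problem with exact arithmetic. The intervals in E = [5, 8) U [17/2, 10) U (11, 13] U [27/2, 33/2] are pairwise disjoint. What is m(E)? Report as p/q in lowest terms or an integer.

For pairwise disjoint intervals, m(union_i I_i) = sum_i m(I_i),
and m is invariant under swapping open/closed endpoints (single points have measure 0).
So m(E) = sum_i (b_i - a_i).
  I_1 has length 8 - 5 = 3.
  I_2 has length 10 - 17/2 = 3/2.
  I_3 has length 13 - 11 = 2.
  I_4 has length 33/2 - 27/2 = 3.
Summing:
  m(E) = 3 + 3/2 + 2 + 3 = 19/2.

19/2


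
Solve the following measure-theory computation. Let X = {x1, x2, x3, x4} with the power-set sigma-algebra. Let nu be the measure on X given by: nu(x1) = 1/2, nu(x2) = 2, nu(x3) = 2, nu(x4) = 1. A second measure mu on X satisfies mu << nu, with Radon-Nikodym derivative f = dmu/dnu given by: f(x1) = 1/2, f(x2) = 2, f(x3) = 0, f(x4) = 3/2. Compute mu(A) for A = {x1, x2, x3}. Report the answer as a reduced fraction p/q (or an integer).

By the defining property of the Radon-Nikodym derivative, for every measurable set A,
  mu(A) = integral_A f dnu.
Since nu is a discrete measure concentrated on the atoms of X, the integral over A reduces to the sum
  mu(A) = sum_{x in A} f(x) * nu({x}).
Computing each term:
  x1: f(x1) * nu(x1) = 1/2 * 1/2 = 1/4.
  x2: f(x2) * nu(x2) = 2 * 2 = 4.
  x3: f(x3) * nu(x3) = 0 * 2 = 0.
Summing: mu(A) = 1/4 + 4 + 0 = 17/4.

17/4


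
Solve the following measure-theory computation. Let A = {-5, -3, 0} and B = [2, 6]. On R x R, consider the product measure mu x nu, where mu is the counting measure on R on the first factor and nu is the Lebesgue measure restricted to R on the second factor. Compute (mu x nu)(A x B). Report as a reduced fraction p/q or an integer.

For a measurable rectangle A x B, the product measure satisfies
  (mu x nu)(A x B) = mu(A) * nu(B).
  mu(A) = 3.
  nu(B) = 4.
  (mu x nu)(A x B) = 3 * 4 = 12.

12


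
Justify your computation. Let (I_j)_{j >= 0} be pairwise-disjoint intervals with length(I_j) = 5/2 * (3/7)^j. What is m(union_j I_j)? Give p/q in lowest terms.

By countable additivity of the Lebesgue measure on pairwise disjoint measurable sets,
  m(union_{j >= 0} I_j) = sum_{j >= 0} m(I_j) = sum_{j >= 0} a * r^j,
  with a = 5/2 and r = 3/7.
Since 0 < r = 3/7 < 1, the geometric series converges:
  sum_{j >= 0} a * r^j = a / (1 - r).
  = 5/2 / (1 - 3/7)
  = 5/2 / (4/7)
  = 35/8.

35/8


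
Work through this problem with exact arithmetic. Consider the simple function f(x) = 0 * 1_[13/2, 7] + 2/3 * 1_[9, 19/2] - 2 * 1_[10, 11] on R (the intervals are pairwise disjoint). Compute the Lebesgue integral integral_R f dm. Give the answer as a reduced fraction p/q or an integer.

For a simple function f = sum_i c_i * 1_{A_i} with disjoint A_i,
  integral f dm = sum_i c_i * m(A_i).
Lengths of the A_i:
  m(A_1) = 7 - 13/2 = 1/2.
  m(A_2) = 19/2 - 9 = 1/2.
  m(A_3) = 11 - 10 = 1.
Contributions c_i * m(A_i):
  (0) * (1/2) = 0.
  (2/3) * (1/2) = 1/3.
  (-2) * (1) = -2.
Total: 0 + 1/3 - 2 = -5/3.

-5/3


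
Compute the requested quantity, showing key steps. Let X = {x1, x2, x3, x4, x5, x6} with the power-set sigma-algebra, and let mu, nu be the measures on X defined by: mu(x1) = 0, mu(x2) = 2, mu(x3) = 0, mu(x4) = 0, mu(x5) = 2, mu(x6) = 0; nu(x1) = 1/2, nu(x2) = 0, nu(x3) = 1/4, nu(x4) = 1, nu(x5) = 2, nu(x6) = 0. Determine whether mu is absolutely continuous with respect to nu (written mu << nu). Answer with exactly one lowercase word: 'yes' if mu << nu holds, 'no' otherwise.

mu << nu means: every nu-null measurable set is also mu-null; equivalently, for every atom x, if nu({x}) = 0 then mu({x}) = 0.
Checking each atom:
  x1: nu = 1/2 > 0 -> no constraint.
  x2: nu = 0, mu = 2 > 0 -> violates mu << nu.
  x3: nu = 1/4 > 0 -> no constraint.
  x4: nu = 1 > 0 -> no constraint.
  x5: nu = 2 > 0 -> no constraint.
  x6: nu = 0, mu = 0 -> consistent with mu << nu.
The atom(s) x2 violate the condition (nu = 0 but mu > 0). Therefore mu is NOT absolutely continuous w.r.t. nu.

no


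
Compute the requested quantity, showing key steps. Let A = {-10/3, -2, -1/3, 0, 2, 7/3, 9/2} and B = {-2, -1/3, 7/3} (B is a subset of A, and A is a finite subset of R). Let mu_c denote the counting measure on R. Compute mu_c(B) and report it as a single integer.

Counting measure assigns mu_c(E) = |E| (number of elements) when E is finite.
B has 3 element(s), so mu_c(B) = 3.

3


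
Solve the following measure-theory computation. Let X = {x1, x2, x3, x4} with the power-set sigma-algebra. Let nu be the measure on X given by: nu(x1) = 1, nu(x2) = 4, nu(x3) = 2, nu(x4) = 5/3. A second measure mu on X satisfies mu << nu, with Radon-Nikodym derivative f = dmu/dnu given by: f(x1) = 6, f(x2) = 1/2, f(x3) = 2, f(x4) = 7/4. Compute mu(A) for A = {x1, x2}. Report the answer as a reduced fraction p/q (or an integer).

By the defining property of the Radon-Nikodym derivative, for every measurable set A,
  mu(A) = integral_A f dnu.
Since nu is a discrete measure concentrated on the atoms of X, the integral over A reduces to the sum
  mu(A) = sum_{x in A} f(x) * nu({x}).
Computing each term:
  x1: f(x1) * nu(x1) = 6 * 1 = 6.
  x2: f(x2) * nu(x2) = 1/2 * 4 = 2.
Summing: mu(A) = 6 + 2 = 8.

8


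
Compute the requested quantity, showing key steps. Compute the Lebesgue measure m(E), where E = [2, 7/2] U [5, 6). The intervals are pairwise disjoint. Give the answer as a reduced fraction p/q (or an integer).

For pairwise disjoint intervals, m(union_i I_i) = sum_i m(I_i),
and m is invariant under swapping open/closed endpoints (single points have measure 0).
So m(E) = sum_i (b_i - a_i).
  I_1 has length 7/2 - 2 = 3/2.
  I_2 has length 6 - 5 = 1.
Summing:
  m(E) = 3/2 + 1 = 5/2.

5/2


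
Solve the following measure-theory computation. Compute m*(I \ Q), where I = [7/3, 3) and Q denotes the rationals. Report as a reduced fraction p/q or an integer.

The interval I = [7/3, 3) has m(I) = 3 - 7/3 = 2/3 (endpoints are measure-zero, so open/closed/half-open agree). Write I = (I cap Q) u (I \ Q). The rationals in I are countable, so m*(I cap Q) = 0 (cover each rational by intervals whose total length is arbitrarily small). By countable subadditivity m*(I) <= m*(I cap Q) + m*(I \ Q), hence m*(I \ Q) >= m(I) = 2/3. The reverse inequality m*(I \ Q) <= m*(I) = 2/3 is trivial since (I \ Q) is a subset of I. Therefore m*(I \ Q) = 2/3.

2/3


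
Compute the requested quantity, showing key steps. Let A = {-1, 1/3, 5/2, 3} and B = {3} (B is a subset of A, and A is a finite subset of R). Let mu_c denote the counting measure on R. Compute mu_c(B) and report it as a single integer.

Counting measure assigns mu_c(E) = |E| (number of elements) when E is finite.
B has 1 element(s), so mu_c(B) = 1.

1


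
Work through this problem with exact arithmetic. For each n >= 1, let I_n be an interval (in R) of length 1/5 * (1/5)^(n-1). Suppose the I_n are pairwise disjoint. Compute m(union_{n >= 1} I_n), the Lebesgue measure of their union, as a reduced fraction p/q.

By countable additivity of the Lebesgue measure on pairwise disjoint measurable sets,
  m(union_{n >= 1} I_n) = sum_{n >= 1} m(I_n) = sum_{n >= 1} a * r^(n-1),
  with a = 1/5 and r = 1/5.
Since 0 < r = 1/5 < 1, the geometric series converges:
  sum_{n >= 1} a * r^(n-1) = a / (1 - r).
  = 1/5 / (1 - 1/5)
  = 1/5 / (4/5)
  = 1/4.

1/4


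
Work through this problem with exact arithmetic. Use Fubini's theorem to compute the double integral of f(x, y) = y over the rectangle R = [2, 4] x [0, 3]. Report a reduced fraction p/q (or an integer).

f(x, y) is a tensor product of a function of x and a function of y, and both factors are bounded continuous (hence Lebesgue integrable) on the rectangle, so Fubini's theorem applies:
  integral_R f d(m x m) = (integral_a1^b1 1 dx) * (integral_a2^b2 y dy).
Inner integral in x: integral_{2}^{4} 1 dx = (4^1 - 2^1)/1
  = 2.
Inner integral in y: integral_{0}^{3} y dy = (3^2 - 0^2)/2
  = 9/2.
Product: (2) * (9/2) = 9.

9


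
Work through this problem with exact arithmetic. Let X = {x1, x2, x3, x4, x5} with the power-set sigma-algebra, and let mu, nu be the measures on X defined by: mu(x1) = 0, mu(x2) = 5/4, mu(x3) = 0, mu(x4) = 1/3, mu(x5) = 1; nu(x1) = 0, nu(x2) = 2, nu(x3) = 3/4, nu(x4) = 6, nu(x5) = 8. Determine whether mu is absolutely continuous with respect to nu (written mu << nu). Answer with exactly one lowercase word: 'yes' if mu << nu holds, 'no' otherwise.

mu << nu means: every nu-null measurable set is also mu-null; equivalently, for every atom x, if nu({x}) = 0 then mu({x}) = 0.
Checking each atom:
  x1: nu = 0, mu = 0 -> consistent with mu << nu.
  x2: nu = 2 > 0 -> no constraint.
  x3: nu = 3/4 > 0 -> no constraint.
  x4: nu = 6 > 0 -> no constraint.
  x5: nu = 8 > 0 -> no constraint.
No atom violates the condition. Therefore mu << nu.

yes


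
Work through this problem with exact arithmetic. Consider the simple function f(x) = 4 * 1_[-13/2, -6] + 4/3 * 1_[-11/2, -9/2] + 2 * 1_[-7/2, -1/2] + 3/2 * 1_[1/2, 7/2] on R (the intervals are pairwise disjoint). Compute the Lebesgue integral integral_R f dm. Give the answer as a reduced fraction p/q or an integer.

For a simple function f = sum_i c_i * 1_{A_i} with disjoint A_i,
  integral f dm = sum_i c_i * m(A_i).
Lengths of the A_i:
  m(A_1) = -6 - (-13/2) = 1/2.
  m(A_2) = -9/2 - (-11/2) = 1.
  m(A_3) = -1/2 - (-7/2) = 3.
  m(A_4) = 7/2 - 1/2 = 3.
Contributions c_i * m(A_i):
  (4) * (1/2) = 2.
  (4/3) * (1) = 4/3.
  (2) * (3) = 6.
  (3/2) * (3) = 9/2.
Total: 2 + 4/3 + 6 + 9/2 = 83/6.

83/6
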